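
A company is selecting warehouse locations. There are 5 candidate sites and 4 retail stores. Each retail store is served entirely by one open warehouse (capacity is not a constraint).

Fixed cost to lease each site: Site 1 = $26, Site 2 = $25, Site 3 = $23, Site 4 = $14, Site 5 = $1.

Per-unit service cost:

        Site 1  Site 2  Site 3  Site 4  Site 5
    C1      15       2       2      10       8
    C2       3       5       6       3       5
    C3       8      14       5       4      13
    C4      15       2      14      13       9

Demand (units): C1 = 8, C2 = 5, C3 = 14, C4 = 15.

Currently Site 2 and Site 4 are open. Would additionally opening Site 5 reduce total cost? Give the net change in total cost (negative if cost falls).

Current service cost with {Site 2, Site 4}: 117.
Adding Site 5: each retail store re-picks its cheapest; new service cost 117, saving 0.
Extra fixed cost: 1. Net change = 1 − 0 = 1.
(Totals: 156 → 157.)

No — net change +1 (cost rises by 1).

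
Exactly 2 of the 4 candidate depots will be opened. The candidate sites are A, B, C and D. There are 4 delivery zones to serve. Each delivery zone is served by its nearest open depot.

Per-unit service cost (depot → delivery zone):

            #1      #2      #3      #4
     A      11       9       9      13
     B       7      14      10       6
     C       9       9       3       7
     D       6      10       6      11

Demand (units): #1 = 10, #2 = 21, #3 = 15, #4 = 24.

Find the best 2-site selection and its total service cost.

With exactly 2 open, each delivery zone uses its cheapest among the chosen.
{B, C}: #1→B 7·10=70, #2→C 9·21=189, #3→C 3·15=45, #4→B 6·24=144. Service cost 448.
{C, D}: service cost 462
{A, C}: service cost 492
Among all 6 size-2 choices, {B, C} is lowest.

Choose B and C; total service cost 448.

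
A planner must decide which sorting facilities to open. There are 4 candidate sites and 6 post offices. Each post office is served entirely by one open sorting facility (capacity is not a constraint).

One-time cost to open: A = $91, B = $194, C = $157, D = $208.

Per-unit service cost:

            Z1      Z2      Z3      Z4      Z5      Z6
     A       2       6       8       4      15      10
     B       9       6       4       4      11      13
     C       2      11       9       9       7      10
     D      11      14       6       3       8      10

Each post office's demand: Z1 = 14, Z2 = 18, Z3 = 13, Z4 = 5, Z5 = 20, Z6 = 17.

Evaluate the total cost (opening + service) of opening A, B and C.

Total cost: 960

Each post office is assigned to its cheapest site among the open ones.
{A, B, C}: Z1→A 2·14=28, Z2→A 6·18=108, Z3→B 4·13=52, Z4→A 4·5=20, Z5→C 7·20=140, Z6→A 10·17=170. Service 518; fixed 442; total 960.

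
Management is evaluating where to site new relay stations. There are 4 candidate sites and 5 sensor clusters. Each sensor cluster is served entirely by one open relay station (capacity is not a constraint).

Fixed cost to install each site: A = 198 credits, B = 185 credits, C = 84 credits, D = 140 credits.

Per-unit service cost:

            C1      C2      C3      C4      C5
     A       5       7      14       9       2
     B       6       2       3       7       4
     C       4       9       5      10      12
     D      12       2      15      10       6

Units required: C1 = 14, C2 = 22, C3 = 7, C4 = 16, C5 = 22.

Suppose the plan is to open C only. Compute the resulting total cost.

Total cost: 797

Each sensor cluster is assigned to its cheapest site among the open ones.
{C}: C1→C 4·14=56, C2→C 9·22=198, C3→C 5·7=35, C4→C 10·16=160, C5→C 12·22=264. Service 713; fixed 84; total 797.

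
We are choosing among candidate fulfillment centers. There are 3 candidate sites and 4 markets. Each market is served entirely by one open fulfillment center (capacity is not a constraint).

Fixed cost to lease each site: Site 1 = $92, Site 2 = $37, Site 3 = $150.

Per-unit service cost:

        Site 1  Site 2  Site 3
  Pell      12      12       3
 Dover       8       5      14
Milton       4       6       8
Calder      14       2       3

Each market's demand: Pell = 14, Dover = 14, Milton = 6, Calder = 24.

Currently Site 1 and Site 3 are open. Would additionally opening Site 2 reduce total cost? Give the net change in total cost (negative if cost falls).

Current service cost with {Site 1, Site 3}: 250.
Adding Site 2: each market re-picks its cheapest; new service cost 184, saving 66.
Extra fixed cost: 37. Net change = 37 − 66 = -29.
(Totals: 492 → 463.)

Yes — net change −29 (cost falls by 29).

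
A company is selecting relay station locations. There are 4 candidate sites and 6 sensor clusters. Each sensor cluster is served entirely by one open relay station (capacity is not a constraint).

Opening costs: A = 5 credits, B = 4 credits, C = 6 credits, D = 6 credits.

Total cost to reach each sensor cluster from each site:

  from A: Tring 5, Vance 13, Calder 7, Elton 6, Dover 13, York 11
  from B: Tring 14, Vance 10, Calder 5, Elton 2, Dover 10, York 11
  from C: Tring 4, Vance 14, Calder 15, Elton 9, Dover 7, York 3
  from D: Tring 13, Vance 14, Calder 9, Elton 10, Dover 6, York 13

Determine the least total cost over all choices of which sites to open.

For any fixed open set, each sensor cluster goes to its cheapest open site; total = fixed + service.
{B, C}: Tring→C 4, Vance→B 10, Calder→B 5, Elton→B 2, Dover→C 7, York→C 3. Service 31; fixed 10; total 41.
{A, B, C}: service 31 + fixed 15 = 46
{B, C, D}: service 30 + fixed 16 = 46
{A, B, C, D}: Tring→C 4, Vance→B 10, Calder→B 5, Elton→B 2, Dover→D 6, York→C 3. Service 30; fixed 21; total 51.
No other subset beats 41.

Minimum total cost: 41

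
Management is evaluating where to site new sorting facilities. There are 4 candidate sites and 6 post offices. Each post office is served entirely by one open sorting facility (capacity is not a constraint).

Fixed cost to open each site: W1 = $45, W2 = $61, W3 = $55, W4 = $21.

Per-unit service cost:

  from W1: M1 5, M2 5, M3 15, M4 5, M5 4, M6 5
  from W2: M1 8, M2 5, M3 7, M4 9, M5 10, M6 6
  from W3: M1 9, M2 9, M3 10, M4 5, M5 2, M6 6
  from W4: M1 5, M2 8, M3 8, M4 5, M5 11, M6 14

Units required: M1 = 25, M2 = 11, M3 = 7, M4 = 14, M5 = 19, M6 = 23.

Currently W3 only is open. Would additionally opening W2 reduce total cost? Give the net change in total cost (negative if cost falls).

Yes — net change −29 (cost falls by 29).

Current service cost with {W3}: 640.
Adding W2: each post office re-picks its cheapest; new service cost 550, saving 90.
Extra fixed cost: 61. Net change = 61 − 90 = -29.
(Totals: 695 → 666.)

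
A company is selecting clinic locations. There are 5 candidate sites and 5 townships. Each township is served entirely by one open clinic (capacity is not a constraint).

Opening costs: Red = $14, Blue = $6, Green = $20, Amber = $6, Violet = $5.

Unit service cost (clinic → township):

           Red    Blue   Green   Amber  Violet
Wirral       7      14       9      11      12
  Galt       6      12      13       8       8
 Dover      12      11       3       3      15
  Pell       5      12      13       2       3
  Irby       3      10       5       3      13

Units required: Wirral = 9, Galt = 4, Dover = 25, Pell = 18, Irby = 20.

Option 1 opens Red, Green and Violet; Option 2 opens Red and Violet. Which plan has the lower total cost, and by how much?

Option 1: {Red, Green, Violet}: Wirral→Red 7·9=63, Galt→Red 6·4=24, Dover→Green 3·25=75, Pell→Violet 3·18=54, Irby→Red 3·20=60. Service 276; fixed 39; total 315.
Option 2: {Red, Violet}: Wirral→Red 7·9=63, Galt→Red 6·4=24, Dover→Red 12·25=300, Pell→Violet 3·18=54, Irby→Red 3·20=60. Service 501; fixed 19; total 520.
Difference: |315 − 520| = 205.

Option 1 is cheaper by 205.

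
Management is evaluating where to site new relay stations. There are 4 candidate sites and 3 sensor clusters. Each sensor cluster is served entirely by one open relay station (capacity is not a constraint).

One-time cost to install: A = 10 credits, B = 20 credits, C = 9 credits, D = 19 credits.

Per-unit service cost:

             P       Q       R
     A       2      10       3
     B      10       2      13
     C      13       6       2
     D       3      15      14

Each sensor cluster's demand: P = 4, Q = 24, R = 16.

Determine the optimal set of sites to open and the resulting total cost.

Open A, B and C; minimum total cost 127.

For any fixed open set, each sensor cluster goes to its cheapest open site; total = fixed + service.
{A, B, C}: P→A 2·4=8, Q→B 2·24=48, R→C 2·16=32. Service 88; fixed 39; total 127.
{A, B}: service 104 + fixed 30 = 134
{B, C, D}: service 92 + fixed 48 = 140
{A, B, C, D}: P→A 2·4=8, Q→B 2·24=48, R→C 2·16=32. Service 88; fixed 58; total 146.
(All 15 nonempty subsets were checked; A, B and C is lowest.)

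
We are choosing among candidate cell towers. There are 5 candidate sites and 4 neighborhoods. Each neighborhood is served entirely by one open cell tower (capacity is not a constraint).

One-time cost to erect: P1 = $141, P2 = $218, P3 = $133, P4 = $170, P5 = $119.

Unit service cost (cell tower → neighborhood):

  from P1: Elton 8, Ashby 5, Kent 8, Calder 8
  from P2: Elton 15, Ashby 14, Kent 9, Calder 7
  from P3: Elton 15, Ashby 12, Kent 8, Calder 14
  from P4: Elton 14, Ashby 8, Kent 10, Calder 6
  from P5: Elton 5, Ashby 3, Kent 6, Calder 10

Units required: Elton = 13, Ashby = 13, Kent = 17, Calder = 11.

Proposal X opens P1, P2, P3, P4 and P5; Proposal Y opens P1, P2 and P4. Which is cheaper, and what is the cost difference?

Proposal Y is cheaper by 153.

Proposal X: {P1, P2, P3, P4, P5}: Elton→P5 5·13=65, Ashby→P5 3·13=39, Kent→P5 6·17=102, Calder→P4 6·11=66. Service 272; fixed 781; total 1053.
Proposal Y: {P1, P2, P4}: Elton→P1 8·13=104, Ashby→P1 5·13=65, Kent→P1 8·17=136, Calder→P4 6·11=66. Service 371; fixed 529; total 900.
Difference: |1053 − 900| = 153.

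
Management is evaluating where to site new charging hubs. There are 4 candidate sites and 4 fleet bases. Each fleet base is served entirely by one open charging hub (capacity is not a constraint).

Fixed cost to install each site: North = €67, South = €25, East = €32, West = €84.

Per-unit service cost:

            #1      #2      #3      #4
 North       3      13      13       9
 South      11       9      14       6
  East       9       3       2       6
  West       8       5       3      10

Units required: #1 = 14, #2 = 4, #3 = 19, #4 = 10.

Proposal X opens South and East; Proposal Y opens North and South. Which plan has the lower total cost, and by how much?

Proposal X: {South, East}: #1→East 9·14=126, #2→East 3·4=12, #3→East 2·19=38, #4→South 6·10=60. Service 236; fixed 57; total 293.
Proposal Y: {North, South}: #1→North 3·14=42, #2→South 9·4=36, #3→North 13·19=247, #4→South 6·10=60. Service 385; fixed 92; total 477.
Difference: |293 − 477| = 184.

Proposal X is cheaper by 184.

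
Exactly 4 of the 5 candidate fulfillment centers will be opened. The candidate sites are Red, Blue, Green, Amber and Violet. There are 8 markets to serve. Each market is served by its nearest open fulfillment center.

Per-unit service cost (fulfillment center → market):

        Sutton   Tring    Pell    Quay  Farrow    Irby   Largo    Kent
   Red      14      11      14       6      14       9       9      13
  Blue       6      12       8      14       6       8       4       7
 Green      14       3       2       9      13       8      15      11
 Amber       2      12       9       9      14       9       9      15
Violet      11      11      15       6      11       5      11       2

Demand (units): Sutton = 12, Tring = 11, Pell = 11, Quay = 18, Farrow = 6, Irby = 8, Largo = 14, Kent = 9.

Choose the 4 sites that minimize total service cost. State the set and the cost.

Choose Blue, Green, Amber and Violet; total service cost 337.

With exactly 4 open, each market uses its cheapest among the chosen.
{Blue, Green, Amber, Violet}: Sutton→Amber 2·12=24, Tring→Green 3·11=33, Pell→Green 2·11=22, Quay→Violet 6·18=108, Farrow→Blue 6·6=36, Irby→Violet 5·8=40, Largo→Blue 4·14=56, Kent→Violet 2·9=18. Service cost 337.
{Red, Blue, Green, Violet}: service cost 385
{Red, Blue, Green, Amber}: service cost 406
Among all 5 size-4 choices, {Blue, Green, Amber, Violet} is lowest.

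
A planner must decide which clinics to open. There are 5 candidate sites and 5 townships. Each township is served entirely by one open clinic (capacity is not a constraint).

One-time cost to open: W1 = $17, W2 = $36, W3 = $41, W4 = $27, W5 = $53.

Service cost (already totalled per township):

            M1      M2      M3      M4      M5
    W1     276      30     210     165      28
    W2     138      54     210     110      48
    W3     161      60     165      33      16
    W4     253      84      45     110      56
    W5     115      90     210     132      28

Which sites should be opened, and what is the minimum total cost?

Open W1, W3 and W4; minimum total cost 370.

For any fixed open set, each township goes to its cheapest open site; total = fixed + service.
{W1, W3, W4}: M1→W3 161, M2→W1 30, M3→W4 45, M4→W3 33, M5→W3 16. Service 285; fixed 85; total 370.
{W1, W3, W4, W5}: service 239 + fixed 138 = 377
{W1, W2, W3, W4}: service 262 + fixed 121 = 383
{W1, W2, W3, W4, W5}: M1→W5 115, M2→W1 30, M3→W4 45, M4→W3 33, M5→W3 16. Service 239; fixed 174; total 413.
No other subset beats 370.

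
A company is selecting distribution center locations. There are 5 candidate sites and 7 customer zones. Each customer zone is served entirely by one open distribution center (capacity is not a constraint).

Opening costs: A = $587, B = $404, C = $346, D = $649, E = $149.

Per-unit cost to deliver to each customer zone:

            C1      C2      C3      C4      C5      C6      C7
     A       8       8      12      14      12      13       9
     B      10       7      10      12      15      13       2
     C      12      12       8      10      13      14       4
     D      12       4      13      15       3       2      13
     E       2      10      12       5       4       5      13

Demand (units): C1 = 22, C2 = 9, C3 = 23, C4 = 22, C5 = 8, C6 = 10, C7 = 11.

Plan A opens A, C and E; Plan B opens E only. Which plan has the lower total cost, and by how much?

Plan B is cheaper by 724.

Plan A: {A, C, E}: C1→E 2·22=44, C2→A 8·9=72, C3→C 8·23=184, C4→E 5·22=110, C5→E 4·8=32, C6→E 5·10=50, C7→C 4·11=44. Service 536; fixed 1082; total 1618.
Plan B: {E}: C1→E 2·22=44, C2→E 10·9=90, C3→E 12·23=276, C4→E 5·22=110, C5→E 4·8=32, C6→E 5·10=50, C7→E 13·11=143. Service 745; fixed 149; total 894.
Difference: |1618 − 894| = 724.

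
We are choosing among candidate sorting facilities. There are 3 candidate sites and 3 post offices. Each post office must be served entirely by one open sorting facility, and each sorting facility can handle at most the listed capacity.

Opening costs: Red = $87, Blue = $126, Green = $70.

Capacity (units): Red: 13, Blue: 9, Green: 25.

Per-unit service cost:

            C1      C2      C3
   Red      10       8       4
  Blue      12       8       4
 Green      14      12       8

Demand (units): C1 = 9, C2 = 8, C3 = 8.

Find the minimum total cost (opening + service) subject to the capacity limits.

Minimum total cost: 356

Open {Green}: C1→Green 14·9=126, C2→Green 12·8=96, C3→Green 8·8=64.
Loads: Green carries 25/25. Service 286; fixed 70; total 356.
Next best feasible plan costs 407.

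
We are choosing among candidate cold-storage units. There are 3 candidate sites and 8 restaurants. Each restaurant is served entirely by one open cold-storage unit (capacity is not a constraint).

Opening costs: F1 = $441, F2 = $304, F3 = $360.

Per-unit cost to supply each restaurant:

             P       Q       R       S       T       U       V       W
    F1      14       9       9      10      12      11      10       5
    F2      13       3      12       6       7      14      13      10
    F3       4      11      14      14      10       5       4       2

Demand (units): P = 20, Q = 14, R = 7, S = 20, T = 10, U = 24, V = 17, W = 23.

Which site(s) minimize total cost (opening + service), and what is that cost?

For any fixed open set, each restaurant goes to its cheapest open site; total = fixed + service.
{F2, F3}: P→F3 4·20=80, Q→F2 3·14=42, R→F2 12·7=84, S→F2 6·20=120, T→F2 7·10=70, U→F3 5·24=120, V→F3 4·17=68, W→F3 2·23=46. Service 630; fixed 664; total 1294.
{F3}: service 946 + fixed 360 = 1306
{F1, F3}: P→F3 4·20=80, Q→F1 9·14=126, R→F1 9·7=63, S→F1 10·20=200, T→F3 10·10=100, U→F3 5·24=120, V→F3 4·17=68, W→F3 2·23=46. Service 803; fixed 801; total 1604.
{F1, F2, F3}: service 609 + fixed 1105 = 1714
No other subset beats 1294.

Open F2 and F3; minimum total cost 1294.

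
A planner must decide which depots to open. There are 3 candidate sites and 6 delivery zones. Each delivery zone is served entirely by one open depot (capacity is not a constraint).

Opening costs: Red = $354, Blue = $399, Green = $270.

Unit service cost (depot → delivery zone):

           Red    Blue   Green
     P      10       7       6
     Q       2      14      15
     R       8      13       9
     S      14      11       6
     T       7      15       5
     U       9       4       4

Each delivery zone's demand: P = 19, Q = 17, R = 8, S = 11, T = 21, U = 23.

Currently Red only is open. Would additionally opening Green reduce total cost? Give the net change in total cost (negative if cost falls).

Yes — net change −51 (cost falls by 51).

Current service cost with {Red}: 796.
Adding Green: each delivery zone re-picks its cheapest; new service cost 475, saving 321.
Extra fixed cost: 270. Net change = 270 − 321 = -51.
(Totals: 1150 → 1099.)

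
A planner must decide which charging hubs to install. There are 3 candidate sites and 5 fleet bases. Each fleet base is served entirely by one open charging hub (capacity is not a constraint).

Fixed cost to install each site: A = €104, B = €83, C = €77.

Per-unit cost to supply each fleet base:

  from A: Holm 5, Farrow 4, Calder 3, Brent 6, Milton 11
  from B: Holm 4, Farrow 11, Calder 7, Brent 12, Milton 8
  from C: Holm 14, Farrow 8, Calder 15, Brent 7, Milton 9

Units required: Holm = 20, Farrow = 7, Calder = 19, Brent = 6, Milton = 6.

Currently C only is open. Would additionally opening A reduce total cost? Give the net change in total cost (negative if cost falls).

Yes — net change −338 (cost falls by 338).

Current service cost with {C}: 717.
Adding A: each fleet base re-picks its cheapest; new service cost 275, saving 442.
Extra fixed cost: 104. Net change = 104 − 442 = -338.
(Totals: 794 → 456.)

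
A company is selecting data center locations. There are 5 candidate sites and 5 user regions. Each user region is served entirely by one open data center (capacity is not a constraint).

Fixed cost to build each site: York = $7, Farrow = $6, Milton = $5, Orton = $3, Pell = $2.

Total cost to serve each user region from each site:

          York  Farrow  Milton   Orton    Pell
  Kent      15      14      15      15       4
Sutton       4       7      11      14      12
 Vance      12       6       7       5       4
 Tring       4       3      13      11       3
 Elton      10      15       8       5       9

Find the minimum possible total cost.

Minimum total cost: 32

For any fixed open set, each user region goes to its cheapest open site; total = fixed + service.
{York, Orton, Pell}: Kent→Pell 4, Sutton→York 4, Vance→Pell 4, Tring→Pell 3, Elton→Orton 5. Service 20; fixed 12; total 32.
{York, Pell}: service 24 + fixed 9 = 33
{Orton, Pell}: service 28 + fixed 5 = 33
{York, Farrow, Milton, Orton, Pell}: service 20 + fixed 23 = 43
No other subset beats 32.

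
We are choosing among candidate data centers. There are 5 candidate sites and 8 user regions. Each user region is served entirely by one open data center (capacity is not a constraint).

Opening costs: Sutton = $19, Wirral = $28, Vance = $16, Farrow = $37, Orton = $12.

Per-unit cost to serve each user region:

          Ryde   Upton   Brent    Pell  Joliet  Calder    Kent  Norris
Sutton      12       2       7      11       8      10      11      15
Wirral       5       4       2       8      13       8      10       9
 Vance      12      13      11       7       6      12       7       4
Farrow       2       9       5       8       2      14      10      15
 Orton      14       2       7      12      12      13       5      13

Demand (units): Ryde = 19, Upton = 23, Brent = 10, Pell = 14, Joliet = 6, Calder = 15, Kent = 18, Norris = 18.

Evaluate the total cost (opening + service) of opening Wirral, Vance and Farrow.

Total cost: 659

Each user region is assigned to its cheapest site among the open ones.
{Wirral, Vance, Farrow}: Ryde→Farrow 2·19=38, Upton→Wirral 4·23=92, Brent→Wirral 2·10=20, Pell→Vance 7·14=98, Joliet→Farrow 2·6=12, Calder→Wirral 8·15=120, Kent→Vance 7·18=126, Norris→Vance 4·18=72. Service 578; fixed 81; total 659.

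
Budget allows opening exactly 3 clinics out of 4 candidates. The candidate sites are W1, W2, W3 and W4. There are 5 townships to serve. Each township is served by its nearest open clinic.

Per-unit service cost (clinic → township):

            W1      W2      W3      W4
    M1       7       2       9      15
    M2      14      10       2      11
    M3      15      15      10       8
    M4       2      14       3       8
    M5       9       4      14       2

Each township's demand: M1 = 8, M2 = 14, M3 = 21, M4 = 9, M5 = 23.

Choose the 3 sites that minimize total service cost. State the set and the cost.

With exactly 3 open, each township uses its cheapest among the chosen.
{W2, W3, W4}: M1→W2 2·8=16, M2→W3 2·14=28, M3→W4 8·21=168, M4→W3 3·9=27, M5→W4 2·23=46. Service cost 285.
{W1, W3, W4}: service cost 316
{W1, W2, W3}: service cost 364
Among all 4 size-3 choices, {W2, W3, W4} is lowest.

Choose W2, W3 and W4; total service cost 285.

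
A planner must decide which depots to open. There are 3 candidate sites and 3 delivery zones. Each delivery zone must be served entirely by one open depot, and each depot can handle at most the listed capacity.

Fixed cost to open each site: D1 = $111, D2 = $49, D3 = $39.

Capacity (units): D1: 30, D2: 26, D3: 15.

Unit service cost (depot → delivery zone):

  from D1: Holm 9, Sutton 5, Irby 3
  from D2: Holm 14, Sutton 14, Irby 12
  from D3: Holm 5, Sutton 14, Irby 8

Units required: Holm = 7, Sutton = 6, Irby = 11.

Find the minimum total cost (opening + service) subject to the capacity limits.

Minimum total cost: 237

Open {D1}: Holm→D1 9·7=63, Sutton→D1 5·6=30, Irby→D1 3·11=33.
Loads: D1 carries 24/30. Service 126; fixed 111; total 237.
Next best feasible plan costs 248.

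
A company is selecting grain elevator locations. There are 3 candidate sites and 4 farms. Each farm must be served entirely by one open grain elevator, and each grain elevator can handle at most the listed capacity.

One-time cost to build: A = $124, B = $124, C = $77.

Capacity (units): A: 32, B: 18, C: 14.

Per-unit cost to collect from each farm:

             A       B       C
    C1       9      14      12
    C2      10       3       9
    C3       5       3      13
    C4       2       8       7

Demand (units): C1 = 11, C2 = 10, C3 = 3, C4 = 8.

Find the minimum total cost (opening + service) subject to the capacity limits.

Open {A}: C1→A 9·11=99, C2→A 10·10=100, C3→A 5·3=15, C4→A 2·8=16.
Loads: A carries 32/32. Service 230; fixed 124; total 354.
Next best feasible plan costs 402.

Minimum total cost: 354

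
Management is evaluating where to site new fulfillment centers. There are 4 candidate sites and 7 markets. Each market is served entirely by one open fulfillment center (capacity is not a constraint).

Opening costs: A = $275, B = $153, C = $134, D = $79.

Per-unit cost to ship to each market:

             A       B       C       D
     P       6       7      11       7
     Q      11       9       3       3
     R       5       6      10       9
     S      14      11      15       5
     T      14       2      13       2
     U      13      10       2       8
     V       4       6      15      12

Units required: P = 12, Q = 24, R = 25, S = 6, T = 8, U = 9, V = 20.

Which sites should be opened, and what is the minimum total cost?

Open B and D; minimum total cost 776.

For any fixed open set, each market goes to its cheapest open site; total = fixed + service.
{B, D}: P→B 7·12=84, Q→D 3·24=72, R→B 6·25=150, S→D 5·6=30, T→B 2·8=16, U→D 8·9=72, V→B 6·20=120. Service 544; fixed 232; total 776.
{B, C}: service 526 + fixed 287 = 813
{D}: service 739 + fixed 79 = 818
{A, B, C, D}: P→A 6·12=72, Q→C 3·24=72, R→A 5·25=125, S→D 5·6=30, T→B 2·8=16, U→C 2·9=18, V→A 4·20=80. Service 413; fixed 641; total 1054.
(All 15 nonempty subsets were checked; B and D is lowest.)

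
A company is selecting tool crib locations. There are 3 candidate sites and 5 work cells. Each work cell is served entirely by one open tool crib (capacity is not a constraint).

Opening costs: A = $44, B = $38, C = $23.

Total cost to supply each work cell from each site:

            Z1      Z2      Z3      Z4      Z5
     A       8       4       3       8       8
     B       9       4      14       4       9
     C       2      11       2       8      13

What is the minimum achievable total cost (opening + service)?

For any fixed open set, each work cell goes to its cheapest open site; total = fixed + service.
{C}: Z1→C 2, Z2→C 11, Z3→C 2, Z4→C 8, Z5→C 13. Service 36; fixed 23; total 59.
{A}: service 31 + fixed 44 = 75
{B}: service 40 + fixed 38 = 78
{A, B, C}: Z1→C 2, Z2→A 4, Z3→C 2, Z4→B 4, Z5→A 8. Service 20; fixed 105; total 125.
No other subset beats 59.

Minimum total cost: 59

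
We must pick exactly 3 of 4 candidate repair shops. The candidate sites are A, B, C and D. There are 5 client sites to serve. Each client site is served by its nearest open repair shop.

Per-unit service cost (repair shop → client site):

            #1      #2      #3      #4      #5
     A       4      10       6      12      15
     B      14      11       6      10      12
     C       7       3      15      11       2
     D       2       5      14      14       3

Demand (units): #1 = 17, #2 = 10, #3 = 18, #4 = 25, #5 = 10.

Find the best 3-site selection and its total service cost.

Choose B, C and D; total service cost 442.

With exactly 3 open, each client site uses its cheapest among the chosen.
{B, C, D}: #1→D 2·17=34, #2→C 3·10=30, #3→B 6·18=108, #4→B 10·25=250, #5→C 2·10=20. Service cost 442.
{A, C, D}: service cost 467
{A, B, D}: service cost 472
Among all 4 size-3 choices, {B, C, D} is lowest.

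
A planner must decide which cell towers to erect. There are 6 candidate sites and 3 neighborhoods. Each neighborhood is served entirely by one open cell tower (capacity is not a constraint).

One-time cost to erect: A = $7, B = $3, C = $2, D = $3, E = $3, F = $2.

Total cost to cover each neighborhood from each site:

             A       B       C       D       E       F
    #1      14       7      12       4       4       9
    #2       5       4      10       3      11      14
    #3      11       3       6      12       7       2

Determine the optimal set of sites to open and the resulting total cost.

For any fixed open set, each neighborhood goes to its cheapest open site; total = fixed + service.
{D, F}: #1→D 4, #2→D 3, #3→F 2. Service 9; fixed 5; total 14.
{B, D}: service 10 + fixed 6 = 16
{C, D, F}: service 9 + fixed 7 = 16
{A, B, C, D, E, F}: service 9 + fixed 20 = 29
No other subset beats 14.

Open D and F; minimum total cost 14.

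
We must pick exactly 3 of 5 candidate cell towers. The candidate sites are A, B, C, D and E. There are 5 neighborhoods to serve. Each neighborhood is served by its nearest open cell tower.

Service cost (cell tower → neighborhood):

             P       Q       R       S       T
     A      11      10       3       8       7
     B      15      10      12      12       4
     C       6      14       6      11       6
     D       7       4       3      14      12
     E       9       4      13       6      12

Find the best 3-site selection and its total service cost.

With exactly 3 open, each neighborhood uses its cheapest among the chosen.
{B, D, E}: P→D 7, Q→D 4, R→D 3, S→E 6, T→B 4. Service cost 24.
{A, C, E}: service cost 25
{C, D, E}: service cost 25
Among all 10 size-3 choices, {B, D, E} is lowest.

Choose B, D and E; total service cost 24.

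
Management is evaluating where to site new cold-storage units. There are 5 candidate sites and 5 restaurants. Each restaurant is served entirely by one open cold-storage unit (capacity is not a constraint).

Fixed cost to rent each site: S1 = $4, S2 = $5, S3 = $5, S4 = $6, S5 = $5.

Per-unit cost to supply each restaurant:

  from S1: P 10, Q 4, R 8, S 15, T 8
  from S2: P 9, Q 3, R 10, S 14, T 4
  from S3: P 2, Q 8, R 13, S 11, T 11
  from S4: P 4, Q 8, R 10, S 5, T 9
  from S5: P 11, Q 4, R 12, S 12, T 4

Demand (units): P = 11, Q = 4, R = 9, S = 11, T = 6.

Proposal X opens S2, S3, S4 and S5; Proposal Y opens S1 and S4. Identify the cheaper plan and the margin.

Proposal X: {S2, S3, S4, S5}: P→S3 2·11=22, Q→S2 3·4=12, R→S2 10·9=90, S→S4 5·11=55, T→S2 4·6=24. Service 203; fixed 21; total 224.
Proposal Y: {S1, S4}: P→S4 4·11=44, Q→S1 4·4=16, R→S1 8·9=72, S→S4 5·11=55, T→S1 8·6=48. Service 235; fixed 10; total 245.
Difference: |224 − 245| = 21.

Proposal X is cheaper by 21.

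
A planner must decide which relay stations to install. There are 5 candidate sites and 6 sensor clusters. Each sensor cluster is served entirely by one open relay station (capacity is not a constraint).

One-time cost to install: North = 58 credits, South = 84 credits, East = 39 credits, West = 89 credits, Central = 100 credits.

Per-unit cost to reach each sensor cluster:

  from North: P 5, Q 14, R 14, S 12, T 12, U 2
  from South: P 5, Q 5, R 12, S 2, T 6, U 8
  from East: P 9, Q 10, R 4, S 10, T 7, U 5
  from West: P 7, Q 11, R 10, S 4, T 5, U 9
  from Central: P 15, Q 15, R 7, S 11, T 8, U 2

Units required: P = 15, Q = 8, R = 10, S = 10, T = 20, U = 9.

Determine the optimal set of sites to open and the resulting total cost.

Open South and East; minimum total cost 463.

For any fixed open set, each sensor cluster goes to its cheapest open site; total = fixed + service.
{South, East}: P→South 5·15=75, Q→South 5·8=40, R→East 4·10=40, S→South 2·10=20, T→South 6·20=120, U→East 5·9=45. Service 340; fixed 123; total 463.
{North, South, East}: service 313 + fixed 181 = 494
{South, Central}: P→South 5·15=75, Q→South 5·8=40, R→Central 7·10=70, S→South 2·10=20, T→South 6·20=120, U→Central 2·9=18. Service 343; fixed 184; total 527.
{North, South, East, West, Central}: service 293 + fixed 370 = 663
No other subset beats 463.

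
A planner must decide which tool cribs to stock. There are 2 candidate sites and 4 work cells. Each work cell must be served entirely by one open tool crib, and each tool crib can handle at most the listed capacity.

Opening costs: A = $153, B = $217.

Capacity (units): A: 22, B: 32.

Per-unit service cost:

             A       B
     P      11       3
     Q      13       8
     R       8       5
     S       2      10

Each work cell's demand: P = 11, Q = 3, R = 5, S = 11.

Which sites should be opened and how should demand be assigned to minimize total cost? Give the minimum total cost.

Minimum total cost: 409

Open {B}: P→B 3·11=33, Q→B 8·3=24, R→B 5·5=25, S→B 10·11=110.
Loads: B carries 30/32. Service 192; fixed 217; total 409.
Next best feasible plan costs 474.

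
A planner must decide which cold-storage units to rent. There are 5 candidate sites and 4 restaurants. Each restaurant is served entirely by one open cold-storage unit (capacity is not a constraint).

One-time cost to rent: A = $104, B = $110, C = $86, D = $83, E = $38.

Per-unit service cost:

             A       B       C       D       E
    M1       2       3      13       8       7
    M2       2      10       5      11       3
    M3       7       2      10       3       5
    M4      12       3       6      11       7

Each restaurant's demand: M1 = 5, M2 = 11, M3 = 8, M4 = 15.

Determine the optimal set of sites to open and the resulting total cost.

For any fixed open set, each restaurant goes to its cheapest open site; total = fixed + service.
{E}: M1→E 7·5=35, M2→E 3·11=33, M3→E 5·8=40, M4→E 7·15=105. Service 213; fixed 38; total 251.
{B, E}: M1→B 3·5=15, M2→E 3·11=33, M3→B 2·8=16, M4→B 3·15=45. Service 109; fixed 148; total 257.
{B}: M1→B 3·5=15, M2→B 10·11=110, M3→B 2·8=16, M4→B 3·15=45. Service 186; fixed 110; total 296.
{A, B, C, D, E}: service 93 + fixed 421 = 514
No other subset beats 251.

Open E only; minimum total cost 251.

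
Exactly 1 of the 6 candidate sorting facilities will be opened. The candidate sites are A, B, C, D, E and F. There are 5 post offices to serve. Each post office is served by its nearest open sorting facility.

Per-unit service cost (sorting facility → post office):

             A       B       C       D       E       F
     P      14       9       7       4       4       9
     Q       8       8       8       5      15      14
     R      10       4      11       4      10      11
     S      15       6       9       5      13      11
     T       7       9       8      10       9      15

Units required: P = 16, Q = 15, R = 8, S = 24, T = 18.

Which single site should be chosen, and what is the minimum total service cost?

With exactly 1 open, each post office uses its cheapest among the chosen.
{D}: P→D 4·16=64, Q→D 5·15=75, R→D 4·8=32, S→D 5·24=120, T→D 10·18=180. Service cost 471.
{B}: service cost 602
{C}: service cost 680
Among all 6 size-1 choices, {D} is lowest.

Choose D only; total service cost 471.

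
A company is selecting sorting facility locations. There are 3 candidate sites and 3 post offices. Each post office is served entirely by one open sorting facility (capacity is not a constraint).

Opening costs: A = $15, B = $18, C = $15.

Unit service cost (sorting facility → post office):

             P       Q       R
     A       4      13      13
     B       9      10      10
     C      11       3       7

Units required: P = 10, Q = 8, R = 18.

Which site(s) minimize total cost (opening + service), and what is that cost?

Open A and C; minimum total cost 220.

For any fixed open set, each post office goes to its cheapest open site; total = fixed + service.
{A, C}: P→A 4·10=40, Q→C 3·8=24, R→C 7·18=126. Service 190; fixed 30; total 220.
{A, B, C}: service 190 + fixed 48 = 238
{B, C}: P→B 9·10=90, Q→C 3·8=24, R→C 7·18=126. Service 240; fixed 33; total 273.
{A}: P→A 4·10=40, Q→A 13·8=104, R→A 13·18=234. Service 378; fixed 15; total 393.
No other subset beats 220.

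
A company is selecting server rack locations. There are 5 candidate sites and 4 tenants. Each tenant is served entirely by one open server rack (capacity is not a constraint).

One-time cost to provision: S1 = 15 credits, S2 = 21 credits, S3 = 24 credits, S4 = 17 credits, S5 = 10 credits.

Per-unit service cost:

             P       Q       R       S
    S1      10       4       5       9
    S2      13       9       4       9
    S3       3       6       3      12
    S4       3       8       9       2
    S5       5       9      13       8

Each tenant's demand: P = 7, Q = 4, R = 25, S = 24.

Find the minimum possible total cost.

Minimum total cost: 209

For any fixed open set, each tenant goes to its cheapest open site; total = fixed + service.
{S3, S4}: P→S3 3·7=21, Q→S3 6·4=24, R→S3 3·25=75, S→S4 2·24=48. Service 168; fixed 41; total 209.
{S1, S3, S4}: P→S3 3·7=21, Q→S1 4·4=16, R→S3 3·25=75, S→S4 2·24=48. Service 160; fixed 56; total 216.
{S3, S4, S5}: P→S3 3·7=21, Q→S3 6·4=24, R→S3 3·25=75, S→S4 2·24=48. Service 168; fixed 51; total 219.
{S1, S2, S3, S4, S5}: service 160 + fixed 87 = 247
No other subset beats 209.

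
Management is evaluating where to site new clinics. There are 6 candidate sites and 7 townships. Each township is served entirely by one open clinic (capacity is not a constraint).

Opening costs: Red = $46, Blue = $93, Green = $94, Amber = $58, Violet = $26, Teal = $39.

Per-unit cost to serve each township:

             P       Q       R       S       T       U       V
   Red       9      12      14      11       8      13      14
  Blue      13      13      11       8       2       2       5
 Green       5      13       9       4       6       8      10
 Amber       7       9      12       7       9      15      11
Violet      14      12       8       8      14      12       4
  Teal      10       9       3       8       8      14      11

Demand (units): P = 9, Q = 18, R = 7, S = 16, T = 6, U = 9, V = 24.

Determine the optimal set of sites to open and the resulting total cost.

For any fixed open set, each township goes to its cheapest open site; total = fixed + service.
{Green, Violet, Teal}: P→Green 5·9=45, Q→Teal 9·18=162, R→Teal 3·7=21, S→Green 4·16=64, T→Green 6·6=36, U→Green 8·9=72, V→Violet 4·24=96. Service 496; fixed 159; total 655.
{Blue, Green, Teal}: service 442 + fixed 226 = 668
{Blue, Green, Violet, Teal}: service 418 + fixed 252 = 670
{Red, Blue, Green, Amber, Violet, Teal}: P→Green 5·9=45, Q→Amber 9·18=162, R→Teal 3·7=21, S→Green 4·16=64, T→Blue 2·6=12, U→Blue 2·9=18, V→Violet 4·24=96. Service 418; fixed 356; total 774.
No other subset beats 655.

Open Green, Violet and Teal; minimum total cost 655.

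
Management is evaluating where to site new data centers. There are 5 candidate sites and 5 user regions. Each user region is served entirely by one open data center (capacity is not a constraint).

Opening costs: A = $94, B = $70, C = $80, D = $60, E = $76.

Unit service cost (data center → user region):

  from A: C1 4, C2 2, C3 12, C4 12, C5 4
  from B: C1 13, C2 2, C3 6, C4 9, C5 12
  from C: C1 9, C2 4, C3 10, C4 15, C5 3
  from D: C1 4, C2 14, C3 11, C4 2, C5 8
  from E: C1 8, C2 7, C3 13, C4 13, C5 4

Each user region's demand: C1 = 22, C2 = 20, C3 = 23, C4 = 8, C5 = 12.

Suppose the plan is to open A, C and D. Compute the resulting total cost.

Each user region is assigned to its cheapest site among the open ones.
{A, C, D}: C1→A 4·22=88, C2→A 2·20=40, C3→C 10·23=230, C4→D 2·8=16, C5→C 3·12=36. Service 410; fixed 234; total 644.

Total cost: 644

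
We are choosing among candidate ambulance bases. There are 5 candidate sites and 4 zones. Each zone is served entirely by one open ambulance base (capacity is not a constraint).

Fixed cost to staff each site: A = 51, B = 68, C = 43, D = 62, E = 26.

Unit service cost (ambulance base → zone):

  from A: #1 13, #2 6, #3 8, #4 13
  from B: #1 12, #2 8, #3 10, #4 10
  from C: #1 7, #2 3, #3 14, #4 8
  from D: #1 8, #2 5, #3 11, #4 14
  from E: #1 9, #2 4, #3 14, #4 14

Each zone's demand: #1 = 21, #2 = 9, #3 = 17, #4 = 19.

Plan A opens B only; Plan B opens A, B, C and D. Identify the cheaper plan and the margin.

Plan B is cheaper by 66.

Plan A: {B}: #1→B 12·21=252, #2→B 8·9=72, #3→B 10·17=170, #4→B 10·19=190. Service 684; fixed 68; total 752.
Plan B: {A, B, C, D}: #1→C 7·21=147, #2→C 3·9=27, #3→A 8·17=136, #4→C 8·19=152. Service 462; fixed 224; total 686.
Difference: |752 − 686| = 66.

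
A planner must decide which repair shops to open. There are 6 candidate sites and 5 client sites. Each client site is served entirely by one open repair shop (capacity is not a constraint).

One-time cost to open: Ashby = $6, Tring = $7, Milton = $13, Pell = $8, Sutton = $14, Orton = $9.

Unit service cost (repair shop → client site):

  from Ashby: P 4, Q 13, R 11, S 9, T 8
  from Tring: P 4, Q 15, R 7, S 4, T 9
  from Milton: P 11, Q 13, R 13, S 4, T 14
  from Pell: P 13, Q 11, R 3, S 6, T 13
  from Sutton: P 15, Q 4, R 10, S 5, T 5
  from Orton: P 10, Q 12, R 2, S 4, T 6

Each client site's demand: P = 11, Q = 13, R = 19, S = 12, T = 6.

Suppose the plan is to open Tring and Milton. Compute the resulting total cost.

Total cost: 468

Each client site is assigned to its cheapest site among the open ones.
{Tring, Milton}: P→Tring 4·11=44, Q→Milton 13·13=169, R→Tring 7·19=133, S→Tring 4·12=48, T→Tring 9·6=54. Service 448; fixed 20; total 468.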